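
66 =66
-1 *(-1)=1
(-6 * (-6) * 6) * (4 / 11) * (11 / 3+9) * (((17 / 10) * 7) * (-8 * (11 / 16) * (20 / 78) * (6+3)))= -1953504 / 13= -150269.54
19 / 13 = 1.46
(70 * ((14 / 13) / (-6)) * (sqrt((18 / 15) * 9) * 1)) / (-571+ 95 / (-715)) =539 * sqrt(30) / 40836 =0.07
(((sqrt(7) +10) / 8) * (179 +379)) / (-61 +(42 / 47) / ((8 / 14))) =-65565 / 5587-13113 * sqrt(7) / 11174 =-14.84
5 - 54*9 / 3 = -157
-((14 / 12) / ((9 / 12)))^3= -2744 / 729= -3.76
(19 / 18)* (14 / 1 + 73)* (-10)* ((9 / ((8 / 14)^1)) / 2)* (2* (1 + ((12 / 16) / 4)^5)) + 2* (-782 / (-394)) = -11950566433537 / 826277888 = -14463.13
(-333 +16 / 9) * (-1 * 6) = 5962 / 3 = 1987.33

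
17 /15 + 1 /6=13 /10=1.30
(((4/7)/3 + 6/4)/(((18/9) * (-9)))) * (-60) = 355/63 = 5.63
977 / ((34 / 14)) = 6839 / 17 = 402.29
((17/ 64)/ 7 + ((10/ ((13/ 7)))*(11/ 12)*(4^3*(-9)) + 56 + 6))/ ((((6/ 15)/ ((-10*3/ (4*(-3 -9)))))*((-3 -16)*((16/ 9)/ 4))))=3644273475/ 7081984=514.58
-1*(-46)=46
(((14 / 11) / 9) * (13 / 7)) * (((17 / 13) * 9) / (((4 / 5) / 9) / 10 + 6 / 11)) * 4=7650 / 343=22.30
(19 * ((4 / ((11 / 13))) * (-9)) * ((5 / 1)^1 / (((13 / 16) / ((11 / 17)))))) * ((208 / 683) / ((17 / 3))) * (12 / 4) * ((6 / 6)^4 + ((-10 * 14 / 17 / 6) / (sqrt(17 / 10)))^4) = -5508952796072960 / 4764442332203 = -1156.26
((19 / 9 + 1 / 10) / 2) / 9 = 199 / 1620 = 0.12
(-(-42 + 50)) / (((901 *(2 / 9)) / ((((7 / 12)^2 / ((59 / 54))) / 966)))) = -63 / 4890628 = -0.00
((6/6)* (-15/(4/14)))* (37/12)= -1295/8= -161.88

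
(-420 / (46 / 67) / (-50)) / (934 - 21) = 1407 / 104995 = 0.01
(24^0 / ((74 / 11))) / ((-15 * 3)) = -0.00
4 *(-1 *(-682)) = 2728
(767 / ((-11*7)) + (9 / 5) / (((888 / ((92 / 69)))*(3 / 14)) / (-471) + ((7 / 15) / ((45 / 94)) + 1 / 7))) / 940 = -0.01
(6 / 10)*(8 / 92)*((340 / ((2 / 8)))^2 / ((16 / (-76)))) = -10542720 / 23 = -458379.13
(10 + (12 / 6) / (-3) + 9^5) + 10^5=477175 / 3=159058.33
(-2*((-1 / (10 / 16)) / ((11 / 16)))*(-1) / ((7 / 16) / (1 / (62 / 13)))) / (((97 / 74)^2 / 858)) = -11371855872 / 10208765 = -1113.93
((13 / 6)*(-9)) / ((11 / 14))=-273 / 11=-24.82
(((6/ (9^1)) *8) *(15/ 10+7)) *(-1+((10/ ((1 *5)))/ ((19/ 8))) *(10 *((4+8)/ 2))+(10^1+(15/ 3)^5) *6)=854965.19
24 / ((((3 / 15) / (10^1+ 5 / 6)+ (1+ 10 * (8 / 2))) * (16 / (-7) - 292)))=-2730 / 1373093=-0.00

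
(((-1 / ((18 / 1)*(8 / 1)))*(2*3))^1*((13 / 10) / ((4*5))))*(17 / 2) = -221 / 9600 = -0.02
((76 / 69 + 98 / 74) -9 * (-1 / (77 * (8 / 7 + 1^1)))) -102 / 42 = 50863 / 982905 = 0.05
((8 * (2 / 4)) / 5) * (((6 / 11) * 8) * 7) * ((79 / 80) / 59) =6636 / 16225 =0.41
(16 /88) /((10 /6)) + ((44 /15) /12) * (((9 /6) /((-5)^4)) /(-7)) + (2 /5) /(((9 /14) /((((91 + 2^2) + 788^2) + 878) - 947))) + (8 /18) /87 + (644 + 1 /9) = 145838487194669 /376818750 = 387025.56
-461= -461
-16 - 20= -36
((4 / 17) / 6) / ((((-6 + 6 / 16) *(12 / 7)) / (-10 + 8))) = 56 / 6885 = 0.01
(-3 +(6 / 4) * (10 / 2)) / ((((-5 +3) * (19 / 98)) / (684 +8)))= -152586 / 19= -8030.84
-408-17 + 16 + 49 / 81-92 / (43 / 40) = -1720520 / 3483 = -493.98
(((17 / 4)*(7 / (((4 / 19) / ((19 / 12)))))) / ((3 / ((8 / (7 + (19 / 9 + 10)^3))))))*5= 915705 / 547424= 1.67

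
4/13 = 0.31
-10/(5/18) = -36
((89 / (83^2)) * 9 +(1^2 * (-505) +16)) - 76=-3891484 / 6889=-564.88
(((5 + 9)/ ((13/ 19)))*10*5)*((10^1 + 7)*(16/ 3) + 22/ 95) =3626840/ 39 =92995.90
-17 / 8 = -2.12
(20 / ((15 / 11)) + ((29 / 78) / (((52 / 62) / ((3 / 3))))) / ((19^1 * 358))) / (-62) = -202319587 / 855256272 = -0.24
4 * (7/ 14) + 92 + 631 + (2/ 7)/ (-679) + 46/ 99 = 341365015/ 470547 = 725.46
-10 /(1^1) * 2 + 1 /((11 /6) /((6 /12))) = -217 /11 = -19.73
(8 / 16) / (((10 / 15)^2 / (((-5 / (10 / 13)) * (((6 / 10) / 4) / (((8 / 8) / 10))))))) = -351 / 32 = -10.97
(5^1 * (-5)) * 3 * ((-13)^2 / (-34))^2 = -1853.01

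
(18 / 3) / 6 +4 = 5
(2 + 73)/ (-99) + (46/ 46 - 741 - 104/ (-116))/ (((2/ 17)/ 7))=-42086384/ 957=-43977.41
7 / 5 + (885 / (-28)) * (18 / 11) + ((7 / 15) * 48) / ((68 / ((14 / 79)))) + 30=-20.26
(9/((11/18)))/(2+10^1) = 27/22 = 1.23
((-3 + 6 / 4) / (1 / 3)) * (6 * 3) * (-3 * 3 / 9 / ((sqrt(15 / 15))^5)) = 81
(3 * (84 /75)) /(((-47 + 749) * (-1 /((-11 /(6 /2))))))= 0.02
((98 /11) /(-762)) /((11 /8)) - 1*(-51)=2350759 /46101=50.99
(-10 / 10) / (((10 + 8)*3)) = -0.02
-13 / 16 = -0.81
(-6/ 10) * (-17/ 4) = 51/ 20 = 2.55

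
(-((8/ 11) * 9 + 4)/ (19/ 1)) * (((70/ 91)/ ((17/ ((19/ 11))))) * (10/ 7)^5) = -116000000/ 449435987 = -0.26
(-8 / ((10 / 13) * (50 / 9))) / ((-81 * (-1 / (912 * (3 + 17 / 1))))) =-31616 / 75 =-421.55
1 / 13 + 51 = 664 / 13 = 51.08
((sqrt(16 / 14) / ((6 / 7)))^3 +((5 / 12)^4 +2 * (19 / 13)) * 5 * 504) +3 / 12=7444.30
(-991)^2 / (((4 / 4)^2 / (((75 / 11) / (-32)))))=-73656075 / 352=-209250.21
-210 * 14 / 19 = -2940 / 19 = -154.74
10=10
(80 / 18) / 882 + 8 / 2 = 15896 / 3969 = 4.01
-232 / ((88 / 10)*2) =-145 / 11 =-13.18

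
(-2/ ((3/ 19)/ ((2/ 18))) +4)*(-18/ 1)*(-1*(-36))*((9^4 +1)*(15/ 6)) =-27560400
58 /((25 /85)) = 986 /5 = 197.20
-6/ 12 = -1/ 2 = -0.50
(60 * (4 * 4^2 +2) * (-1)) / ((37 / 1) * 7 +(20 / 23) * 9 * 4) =-8280 / 607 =-13.64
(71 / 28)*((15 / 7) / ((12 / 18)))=3195 / 392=8.15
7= 7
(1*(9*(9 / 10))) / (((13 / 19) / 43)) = 66177 / 130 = 509.05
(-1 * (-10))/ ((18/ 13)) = 65/ 9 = 7.22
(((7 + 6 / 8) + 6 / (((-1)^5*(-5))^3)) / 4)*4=3899 / 500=7.80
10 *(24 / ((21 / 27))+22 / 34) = 37490 / 119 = 315.04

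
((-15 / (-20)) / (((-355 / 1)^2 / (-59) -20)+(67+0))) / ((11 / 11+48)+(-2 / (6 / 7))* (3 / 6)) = -177 / 23582216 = -0.00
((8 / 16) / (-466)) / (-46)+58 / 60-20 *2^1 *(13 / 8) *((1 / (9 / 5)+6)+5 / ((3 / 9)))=-2701214623 / 1929240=-1400.14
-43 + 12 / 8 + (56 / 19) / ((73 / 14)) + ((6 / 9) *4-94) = -1100735 / 8322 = -132.27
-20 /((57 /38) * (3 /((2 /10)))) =-8 /9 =-0.89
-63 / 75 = -21 / 25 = -0.84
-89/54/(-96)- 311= -1612135/5184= -310.98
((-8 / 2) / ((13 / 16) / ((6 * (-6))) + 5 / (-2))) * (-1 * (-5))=11520 / 1453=7.93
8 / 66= 4 / 33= 0.12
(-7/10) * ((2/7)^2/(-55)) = 2/1925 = 0.00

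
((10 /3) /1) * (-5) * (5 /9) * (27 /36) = -125 /18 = -6.94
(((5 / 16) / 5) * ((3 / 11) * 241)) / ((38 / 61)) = 44103 / 6688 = 6.59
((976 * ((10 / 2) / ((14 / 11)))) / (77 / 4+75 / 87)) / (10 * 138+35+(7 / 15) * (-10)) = 9340320 / 69096461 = 0.14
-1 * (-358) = 358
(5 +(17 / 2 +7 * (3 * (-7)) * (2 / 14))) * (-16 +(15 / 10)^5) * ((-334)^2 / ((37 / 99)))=11140679385 / 592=18818715.18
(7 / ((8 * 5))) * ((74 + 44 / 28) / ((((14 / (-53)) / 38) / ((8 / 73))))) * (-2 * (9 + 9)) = 19177308 / 2555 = 7505.80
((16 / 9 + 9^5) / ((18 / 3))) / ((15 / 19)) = 10097683 / 810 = 12466.28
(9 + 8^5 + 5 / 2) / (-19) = -65559 / 38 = -1725.24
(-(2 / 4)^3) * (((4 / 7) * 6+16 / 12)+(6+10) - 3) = -373 / 168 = -2.22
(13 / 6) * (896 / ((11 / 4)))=23296 / 33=705.94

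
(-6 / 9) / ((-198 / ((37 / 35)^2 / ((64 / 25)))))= 1369 / 931392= 0.00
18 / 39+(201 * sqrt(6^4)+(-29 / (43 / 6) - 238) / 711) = 2875989098 / 397449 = 7236.12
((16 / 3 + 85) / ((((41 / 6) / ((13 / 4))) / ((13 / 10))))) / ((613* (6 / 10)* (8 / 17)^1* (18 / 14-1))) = 5450081 / 4825536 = 1.13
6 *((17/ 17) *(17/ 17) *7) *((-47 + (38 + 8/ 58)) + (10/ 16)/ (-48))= -691831/ 1856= -372.75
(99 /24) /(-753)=-11 /2008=-0.01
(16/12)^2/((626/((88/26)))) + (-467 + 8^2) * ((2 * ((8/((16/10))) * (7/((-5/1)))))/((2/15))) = 1549617967/36621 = 42315.01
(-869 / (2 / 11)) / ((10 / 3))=-28677 / 20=-1433.85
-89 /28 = -3.18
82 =82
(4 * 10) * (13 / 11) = 47.27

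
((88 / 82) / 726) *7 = 0.01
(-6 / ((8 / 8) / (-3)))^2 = 324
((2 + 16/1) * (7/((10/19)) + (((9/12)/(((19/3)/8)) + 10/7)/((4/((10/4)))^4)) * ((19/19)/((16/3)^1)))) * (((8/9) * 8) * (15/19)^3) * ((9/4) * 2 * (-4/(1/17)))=-257638.07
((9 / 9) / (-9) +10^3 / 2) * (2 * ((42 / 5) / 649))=11452 / 885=12.94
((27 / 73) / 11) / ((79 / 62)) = 0.03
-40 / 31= -1.29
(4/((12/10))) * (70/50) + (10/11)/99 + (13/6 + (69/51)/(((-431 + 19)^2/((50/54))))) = 64507287791/9427412016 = 6.84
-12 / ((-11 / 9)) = 108 / 11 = 9.82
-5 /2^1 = -5 /2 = -2.50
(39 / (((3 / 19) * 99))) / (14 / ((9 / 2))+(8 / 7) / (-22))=1729 / 2120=0.82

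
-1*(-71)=71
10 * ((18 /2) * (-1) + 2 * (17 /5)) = -22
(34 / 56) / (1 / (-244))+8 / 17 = -17573 / 119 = -147.67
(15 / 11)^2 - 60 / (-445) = 21477 / 10769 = 1.99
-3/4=-0.75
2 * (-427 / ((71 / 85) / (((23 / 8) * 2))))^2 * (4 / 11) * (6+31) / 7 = 3683434551475 / 110902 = 33213418.62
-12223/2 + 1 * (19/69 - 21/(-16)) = -6745343/1104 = -6109.91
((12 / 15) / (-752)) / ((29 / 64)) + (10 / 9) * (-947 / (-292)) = 3.60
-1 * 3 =-3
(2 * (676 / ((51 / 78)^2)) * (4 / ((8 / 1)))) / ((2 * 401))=228488 / 115889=1.97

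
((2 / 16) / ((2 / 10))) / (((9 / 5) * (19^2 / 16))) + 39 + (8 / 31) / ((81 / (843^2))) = 231968959 / 100719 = 2303.13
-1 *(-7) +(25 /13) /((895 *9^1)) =146606 /20943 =7.00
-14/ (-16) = 7/ 8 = 0.88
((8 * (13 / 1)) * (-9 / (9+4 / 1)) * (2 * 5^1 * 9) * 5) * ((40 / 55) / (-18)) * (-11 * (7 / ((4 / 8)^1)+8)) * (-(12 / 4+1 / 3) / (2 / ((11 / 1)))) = 5808000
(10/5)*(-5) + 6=-4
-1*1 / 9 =-1 / 9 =-0.11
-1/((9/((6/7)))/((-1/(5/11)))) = 22/105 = 0.21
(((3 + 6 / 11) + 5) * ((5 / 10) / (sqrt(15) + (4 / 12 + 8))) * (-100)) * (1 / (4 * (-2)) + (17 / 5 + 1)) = -602775 / 2156 + 72333 * sqrt(15) / 2156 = -149.64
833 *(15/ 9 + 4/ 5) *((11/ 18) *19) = 6441589/ 270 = 23857.74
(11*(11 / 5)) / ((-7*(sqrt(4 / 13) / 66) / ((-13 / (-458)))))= -51909*sqrt(13) / 16030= -11.68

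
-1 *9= -9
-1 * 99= -99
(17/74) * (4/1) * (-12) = -408/37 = -11.03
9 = 9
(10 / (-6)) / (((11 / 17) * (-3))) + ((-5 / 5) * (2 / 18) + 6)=668 / 99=6.75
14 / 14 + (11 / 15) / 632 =9491 / 9480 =1.00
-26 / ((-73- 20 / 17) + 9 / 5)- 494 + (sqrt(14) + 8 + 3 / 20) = -1866712 / 3845 + sqrt(14) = -481.75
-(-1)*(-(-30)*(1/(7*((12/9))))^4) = 1215/307328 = 0.00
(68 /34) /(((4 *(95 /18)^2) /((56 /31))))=9072 /279775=0.03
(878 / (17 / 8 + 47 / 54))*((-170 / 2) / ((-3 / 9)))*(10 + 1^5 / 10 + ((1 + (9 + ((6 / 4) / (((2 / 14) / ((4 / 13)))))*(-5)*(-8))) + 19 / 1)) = 12581941.88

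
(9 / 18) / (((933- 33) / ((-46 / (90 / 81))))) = -23 / 1000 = -0.02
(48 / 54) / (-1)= -8 / 9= -0.89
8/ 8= 1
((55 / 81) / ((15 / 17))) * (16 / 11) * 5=1360 / 243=5.60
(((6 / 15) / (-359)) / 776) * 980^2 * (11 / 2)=-264110 / 34823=-7.58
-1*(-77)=77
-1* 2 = -2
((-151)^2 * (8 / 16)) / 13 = 22801 / 26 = 876.96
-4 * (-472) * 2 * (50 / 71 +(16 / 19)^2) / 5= 136789376 / 128155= 1067.37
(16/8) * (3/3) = 2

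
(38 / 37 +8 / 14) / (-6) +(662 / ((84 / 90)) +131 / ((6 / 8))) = 686624 / 777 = 883.69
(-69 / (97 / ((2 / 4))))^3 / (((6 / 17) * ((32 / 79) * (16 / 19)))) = -2794188051 / 7476617216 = -0.37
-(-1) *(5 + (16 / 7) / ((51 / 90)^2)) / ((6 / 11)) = 269665 / 12138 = 22.22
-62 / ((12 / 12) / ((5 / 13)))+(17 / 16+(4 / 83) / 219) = -86139971 / 3780816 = -22.78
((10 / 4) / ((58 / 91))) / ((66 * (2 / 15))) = 2275 / 5104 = 0.45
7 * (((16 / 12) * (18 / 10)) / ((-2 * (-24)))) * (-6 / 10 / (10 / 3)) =-63 / 1000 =-0.06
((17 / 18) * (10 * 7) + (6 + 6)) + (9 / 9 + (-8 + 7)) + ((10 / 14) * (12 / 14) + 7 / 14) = 69875 / 882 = 79.22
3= 3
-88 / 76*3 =-66 / 19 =-3.47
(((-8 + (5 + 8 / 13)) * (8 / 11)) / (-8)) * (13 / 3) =31 / 33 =0.94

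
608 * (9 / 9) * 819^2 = 407822688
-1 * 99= -99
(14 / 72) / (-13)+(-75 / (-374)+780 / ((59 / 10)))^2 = 499349293431751 / 28484138826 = 17530.78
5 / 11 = 0.45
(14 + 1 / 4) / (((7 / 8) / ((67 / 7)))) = 7638 / 49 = 155.88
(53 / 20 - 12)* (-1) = 187 / 20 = 9.35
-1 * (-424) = 424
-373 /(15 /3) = -373 /5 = -74.60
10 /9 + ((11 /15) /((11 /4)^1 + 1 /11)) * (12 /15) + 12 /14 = 428156 /196875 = 2.17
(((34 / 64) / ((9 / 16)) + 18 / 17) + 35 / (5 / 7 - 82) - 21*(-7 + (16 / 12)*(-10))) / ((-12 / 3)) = -74620505 / 696456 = -107.14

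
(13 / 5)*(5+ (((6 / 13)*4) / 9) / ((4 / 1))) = 197 / 15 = 13.13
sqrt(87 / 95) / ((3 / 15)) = sqrt(8265) / 19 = 4.78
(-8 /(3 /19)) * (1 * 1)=-152 /3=-50.67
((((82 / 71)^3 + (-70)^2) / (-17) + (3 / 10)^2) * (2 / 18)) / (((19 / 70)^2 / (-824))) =2360337440284264 / 6589499421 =358196.77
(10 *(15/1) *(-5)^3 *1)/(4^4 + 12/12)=-18750/257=-72.96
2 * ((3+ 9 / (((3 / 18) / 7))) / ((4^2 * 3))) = 127 / 8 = 15.88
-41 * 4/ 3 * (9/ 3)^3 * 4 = -5904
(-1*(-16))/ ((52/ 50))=15.38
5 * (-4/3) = -20/3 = -6.67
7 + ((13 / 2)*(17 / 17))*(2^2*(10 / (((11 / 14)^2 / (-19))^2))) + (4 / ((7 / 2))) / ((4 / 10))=25241090549 / 102487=246285.78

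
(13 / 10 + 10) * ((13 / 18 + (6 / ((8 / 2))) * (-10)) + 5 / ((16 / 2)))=-111079 / 720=-154.28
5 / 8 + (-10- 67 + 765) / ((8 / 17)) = 11701 / 8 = 1462.62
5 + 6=11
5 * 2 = 10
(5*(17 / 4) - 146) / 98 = -499 / 392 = -1.27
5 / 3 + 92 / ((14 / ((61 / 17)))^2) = 327554 / 42483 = 7.71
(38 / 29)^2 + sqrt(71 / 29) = sqrt(2059) / 29 + 1444 / 841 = 3.28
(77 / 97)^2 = 5929 / 9409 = 0.63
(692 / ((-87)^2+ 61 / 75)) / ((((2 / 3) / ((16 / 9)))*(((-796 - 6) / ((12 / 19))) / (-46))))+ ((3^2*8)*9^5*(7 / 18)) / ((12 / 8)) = 595982823218904 / 540697573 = 1102248.01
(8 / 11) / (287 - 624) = -8 / 3707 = -0.00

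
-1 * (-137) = 137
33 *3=99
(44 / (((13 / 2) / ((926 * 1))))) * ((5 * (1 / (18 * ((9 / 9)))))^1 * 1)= 203720 / 117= 1741.20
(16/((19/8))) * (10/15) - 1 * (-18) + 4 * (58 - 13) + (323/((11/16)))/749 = 95389114/469623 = 203.12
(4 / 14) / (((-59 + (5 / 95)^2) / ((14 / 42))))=-361 / 223629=-0.00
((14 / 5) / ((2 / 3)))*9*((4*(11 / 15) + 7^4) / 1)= 2271717 / 25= 90868.68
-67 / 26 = -2.58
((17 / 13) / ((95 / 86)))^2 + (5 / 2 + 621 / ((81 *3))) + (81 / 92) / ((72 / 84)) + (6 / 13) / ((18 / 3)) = 19097488889 / 2525772600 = 7.56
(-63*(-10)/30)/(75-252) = -7/59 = -0.12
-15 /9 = -5 /3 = -1.67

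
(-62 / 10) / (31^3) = -1 / 4805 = -0.00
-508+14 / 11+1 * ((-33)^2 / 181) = -996915 / 1991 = -500.71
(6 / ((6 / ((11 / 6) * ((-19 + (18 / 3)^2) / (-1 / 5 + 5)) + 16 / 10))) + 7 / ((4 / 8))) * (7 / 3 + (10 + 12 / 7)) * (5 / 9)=172.42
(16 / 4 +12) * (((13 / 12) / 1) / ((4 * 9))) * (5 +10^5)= 433355 / 9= 48150.56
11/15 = 0.73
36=36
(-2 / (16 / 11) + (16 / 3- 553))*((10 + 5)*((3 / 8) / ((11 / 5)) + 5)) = -29977675 / 704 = -42581.92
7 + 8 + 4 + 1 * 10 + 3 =32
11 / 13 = 0.85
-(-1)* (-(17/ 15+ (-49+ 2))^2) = -473344/ 225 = -2103.75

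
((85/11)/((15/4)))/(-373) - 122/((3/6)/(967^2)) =-2808442562312/12309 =-228161716.01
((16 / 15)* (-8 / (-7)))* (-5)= -128 / 21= -6.10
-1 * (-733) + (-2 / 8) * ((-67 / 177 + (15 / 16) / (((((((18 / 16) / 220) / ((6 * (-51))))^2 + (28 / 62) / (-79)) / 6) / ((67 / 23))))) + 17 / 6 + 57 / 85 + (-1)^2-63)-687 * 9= -11099178346433415461 / 2352172605220920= -4718.69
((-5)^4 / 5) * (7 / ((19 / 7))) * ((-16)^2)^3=102760448000 / 19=5408444631.58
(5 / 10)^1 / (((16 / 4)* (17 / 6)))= 3 / 68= 0.04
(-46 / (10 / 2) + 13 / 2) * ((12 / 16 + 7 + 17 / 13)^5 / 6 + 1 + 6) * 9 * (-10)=2470824.66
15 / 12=5 / 4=1.25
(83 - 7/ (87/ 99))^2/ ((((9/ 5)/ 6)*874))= 23674880/ 1102551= 21.47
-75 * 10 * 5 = -3750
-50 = -50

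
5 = 5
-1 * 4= -4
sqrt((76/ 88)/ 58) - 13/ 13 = -1 + sqrt(6061)/ 638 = -0.88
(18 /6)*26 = 78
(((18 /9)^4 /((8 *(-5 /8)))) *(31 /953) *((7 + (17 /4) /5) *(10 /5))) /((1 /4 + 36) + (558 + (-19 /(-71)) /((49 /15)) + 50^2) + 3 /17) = -9211167392 /17441663979175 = -0.00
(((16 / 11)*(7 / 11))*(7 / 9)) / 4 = 196 / 1089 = 0.18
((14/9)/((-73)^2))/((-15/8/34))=-3808/719415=-0.01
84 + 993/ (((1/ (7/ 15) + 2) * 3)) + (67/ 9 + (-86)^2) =1975076/ 261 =7567.34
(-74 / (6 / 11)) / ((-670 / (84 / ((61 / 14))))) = 79772 / 20435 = 3.90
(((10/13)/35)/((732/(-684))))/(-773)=114/4290923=0.00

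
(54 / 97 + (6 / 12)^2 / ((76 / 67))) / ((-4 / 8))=-22915 / 14744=-1.55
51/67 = 0.76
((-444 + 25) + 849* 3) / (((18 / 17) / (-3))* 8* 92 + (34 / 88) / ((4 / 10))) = -8.22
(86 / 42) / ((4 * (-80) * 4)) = -43 / 26880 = -0.00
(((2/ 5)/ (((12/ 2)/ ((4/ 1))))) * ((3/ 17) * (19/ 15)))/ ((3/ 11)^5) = 12239876/ 309825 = 39.51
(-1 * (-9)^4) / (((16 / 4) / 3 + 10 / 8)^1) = -78732 / 31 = -2539.74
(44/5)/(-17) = -44/85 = -0.52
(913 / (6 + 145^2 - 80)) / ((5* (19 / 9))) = 8217 / 1990345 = 0.00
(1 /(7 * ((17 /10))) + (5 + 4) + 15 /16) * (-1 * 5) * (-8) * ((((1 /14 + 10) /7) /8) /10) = 2690421 /373184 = 7.21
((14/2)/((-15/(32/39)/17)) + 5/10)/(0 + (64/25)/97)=-3410035/14976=-227.70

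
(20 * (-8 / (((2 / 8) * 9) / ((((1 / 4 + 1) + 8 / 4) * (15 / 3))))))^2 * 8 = 865280000 / 81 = 10682469.14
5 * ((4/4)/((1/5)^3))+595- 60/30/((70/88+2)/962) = 531.74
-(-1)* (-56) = -56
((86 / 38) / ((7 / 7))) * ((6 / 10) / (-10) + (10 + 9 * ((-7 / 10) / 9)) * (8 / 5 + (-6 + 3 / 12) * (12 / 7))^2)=166984437 / 116375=1434.88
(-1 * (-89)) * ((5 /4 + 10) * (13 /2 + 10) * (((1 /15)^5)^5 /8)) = 979 /119709242282867431640625000000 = 0.00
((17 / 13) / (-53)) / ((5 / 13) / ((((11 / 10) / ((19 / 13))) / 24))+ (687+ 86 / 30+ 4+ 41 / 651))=-7912905 / 226480316507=-0.00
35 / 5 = 7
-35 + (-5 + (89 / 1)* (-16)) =-1464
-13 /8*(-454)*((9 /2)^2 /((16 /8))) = 239031 /32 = 7469.72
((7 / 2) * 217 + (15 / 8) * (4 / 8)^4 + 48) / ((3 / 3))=103375 / 128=807.62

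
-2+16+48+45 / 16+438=8045 / 16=502.81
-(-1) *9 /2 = 4.50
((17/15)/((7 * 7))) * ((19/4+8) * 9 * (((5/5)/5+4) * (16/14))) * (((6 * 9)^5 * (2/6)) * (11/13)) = 26274341003328/15925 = 1649880125.80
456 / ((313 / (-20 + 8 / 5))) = -41952 / 1565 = -26.81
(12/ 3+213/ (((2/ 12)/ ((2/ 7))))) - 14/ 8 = 10287/ 28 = 367.39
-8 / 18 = -4 / 9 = -0.44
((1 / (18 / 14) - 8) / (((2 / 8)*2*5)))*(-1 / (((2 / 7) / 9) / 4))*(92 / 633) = 33488 / 633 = 52.90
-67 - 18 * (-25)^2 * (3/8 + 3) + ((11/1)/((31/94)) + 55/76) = -44765969/1178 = -38001.67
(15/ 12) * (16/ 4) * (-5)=-25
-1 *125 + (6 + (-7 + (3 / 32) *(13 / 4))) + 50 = -9689 / 128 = -75.70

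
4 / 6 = 2 / 3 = 0.67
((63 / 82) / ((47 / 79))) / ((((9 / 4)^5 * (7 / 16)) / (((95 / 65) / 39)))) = 12296192 / 6410024829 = 0.00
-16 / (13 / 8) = -128 / 13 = -9.85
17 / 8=2.12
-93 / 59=-1.58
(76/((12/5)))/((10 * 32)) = 19/192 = 0.10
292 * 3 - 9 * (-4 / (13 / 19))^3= 5875356 / 2197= 2674.26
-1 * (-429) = 429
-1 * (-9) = 9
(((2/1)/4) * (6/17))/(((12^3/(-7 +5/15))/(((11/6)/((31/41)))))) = -2255/1365984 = -0.00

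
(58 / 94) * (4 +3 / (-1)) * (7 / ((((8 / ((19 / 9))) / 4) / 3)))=3857 / 282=13.68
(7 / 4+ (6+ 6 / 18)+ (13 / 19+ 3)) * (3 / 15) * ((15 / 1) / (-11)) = -2683 / 836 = -3.21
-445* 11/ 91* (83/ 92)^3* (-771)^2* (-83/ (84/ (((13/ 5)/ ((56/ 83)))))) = 764118395476462059/ 8546879488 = 89403202.25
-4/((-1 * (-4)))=-1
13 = 13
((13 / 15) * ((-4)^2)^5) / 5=13631488 / 75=181753.17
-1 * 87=-87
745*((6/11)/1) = 4470/11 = 406.36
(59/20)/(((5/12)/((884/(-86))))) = -72.78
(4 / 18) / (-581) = -2 / 5229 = -0.00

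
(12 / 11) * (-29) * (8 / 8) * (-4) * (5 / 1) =6960 / 11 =632.73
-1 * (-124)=124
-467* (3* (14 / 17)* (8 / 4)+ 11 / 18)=-793433 / 306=-2592.92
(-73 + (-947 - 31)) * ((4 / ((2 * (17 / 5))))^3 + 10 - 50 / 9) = -216001520 / 44217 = -4885.03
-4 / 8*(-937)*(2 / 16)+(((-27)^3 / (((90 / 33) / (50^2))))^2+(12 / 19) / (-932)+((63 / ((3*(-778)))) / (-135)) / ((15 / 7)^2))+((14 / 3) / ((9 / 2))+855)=90819603394649113304351563 / 278980686000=325540827563414.60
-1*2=-2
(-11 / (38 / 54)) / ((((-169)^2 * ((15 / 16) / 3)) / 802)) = -3811104 / 2713295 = -1.40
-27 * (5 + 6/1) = -297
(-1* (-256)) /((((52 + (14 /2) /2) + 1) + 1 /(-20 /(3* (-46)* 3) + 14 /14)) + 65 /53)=5888512 /1349765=4.36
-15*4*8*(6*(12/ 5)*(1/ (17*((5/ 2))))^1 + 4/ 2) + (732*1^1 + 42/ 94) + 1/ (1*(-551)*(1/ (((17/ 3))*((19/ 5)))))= -135629444/ 347565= -390.23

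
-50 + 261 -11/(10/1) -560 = -3501/10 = -350.10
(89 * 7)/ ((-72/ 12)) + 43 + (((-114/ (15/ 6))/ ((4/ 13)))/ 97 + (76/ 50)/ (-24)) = -1816553/ 29100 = -62.42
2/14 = 1/7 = 0.14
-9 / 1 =-9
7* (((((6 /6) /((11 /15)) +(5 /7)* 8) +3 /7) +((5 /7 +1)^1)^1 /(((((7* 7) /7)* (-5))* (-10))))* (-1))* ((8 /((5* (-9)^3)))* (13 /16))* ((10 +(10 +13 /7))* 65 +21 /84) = 594909692 /4465125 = 133.23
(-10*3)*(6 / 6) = -30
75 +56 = 131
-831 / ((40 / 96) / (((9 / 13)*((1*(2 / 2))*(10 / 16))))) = -22437 / 26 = -862.96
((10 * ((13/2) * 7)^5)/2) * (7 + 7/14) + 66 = 468024113049/64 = 7312876766.39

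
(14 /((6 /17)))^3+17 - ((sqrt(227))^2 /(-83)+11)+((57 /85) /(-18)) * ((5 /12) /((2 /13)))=38049412481 /609552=62421.93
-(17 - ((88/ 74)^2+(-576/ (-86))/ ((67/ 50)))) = -41758297/ 3944089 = -10.59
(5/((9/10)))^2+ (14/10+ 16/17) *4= 276976/6885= 40.23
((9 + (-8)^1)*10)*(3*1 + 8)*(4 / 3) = 440 / 3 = 146.67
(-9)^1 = -9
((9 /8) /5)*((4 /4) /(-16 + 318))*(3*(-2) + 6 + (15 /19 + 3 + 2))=99 /22952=0.00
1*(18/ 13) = 18/ 13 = 1.38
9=9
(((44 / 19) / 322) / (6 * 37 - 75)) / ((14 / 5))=55 / 3147711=0.00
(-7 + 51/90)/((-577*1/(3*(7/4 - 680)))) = -523609/23080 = -22.69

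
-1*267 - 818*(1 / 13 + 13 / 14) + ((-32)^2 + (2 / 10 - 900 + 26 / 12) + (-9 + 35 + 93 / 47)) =-119988983 / 128310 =-935.15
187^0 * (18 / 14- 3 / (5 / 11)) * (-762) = 141732 / 35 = 4049.49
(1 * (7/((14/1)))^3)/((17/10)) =0.07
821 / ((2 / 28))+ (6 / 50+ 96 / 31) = 8910343 / 775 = 11497.22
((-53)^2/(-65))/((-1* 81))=2809/5265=0.53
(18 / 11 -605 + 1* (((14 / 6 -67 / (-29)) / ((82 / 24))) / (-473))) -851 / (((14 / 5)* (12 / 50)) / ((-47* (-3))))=-2821275383545 / 15747116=-179161.40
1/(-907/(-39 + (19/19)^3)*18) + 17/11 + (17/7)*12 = 19290632/628551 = 30.69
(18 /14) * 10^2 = 900 /7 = 128.57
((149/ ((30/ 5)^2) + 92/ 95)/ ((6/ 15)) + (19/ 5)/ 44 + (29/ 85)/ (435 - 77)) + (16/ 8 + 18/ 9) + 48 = 64.86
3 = 3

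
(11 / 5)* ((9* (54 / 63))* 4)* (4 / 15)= 3168 / 175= 18.10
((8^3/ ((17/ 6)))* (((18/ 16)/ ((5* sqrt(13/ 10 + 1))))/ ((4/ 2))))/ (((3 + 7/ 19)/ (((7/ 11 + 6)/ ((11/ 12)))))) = 449388* sqrt(230)/ 236555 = 28.81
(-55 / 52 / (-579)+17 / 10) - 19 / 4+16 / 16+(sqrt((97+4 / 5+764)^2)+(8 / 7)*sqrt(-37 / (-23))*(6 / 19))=48*sqrt(851) / 3059+6471352 / 7527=860.21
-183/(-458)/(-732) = -0.00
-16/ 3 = -5.33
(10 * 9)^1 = 90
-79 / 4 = -19.75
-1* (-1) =1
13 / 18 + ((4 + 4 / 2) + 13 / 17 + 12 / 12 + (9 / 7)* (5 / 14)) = 67069 / 7497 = 8.95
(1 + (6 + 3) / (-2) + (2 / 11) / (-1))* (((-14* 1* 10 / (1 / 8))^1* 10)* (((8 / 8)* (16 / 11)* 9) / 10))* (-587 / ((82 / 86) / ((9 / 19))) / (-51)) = 308667.99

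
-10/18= -5/9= -0.56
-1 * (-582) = 582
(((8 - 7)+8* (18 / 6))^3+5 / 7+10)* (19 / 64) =1039775 / 224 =4641.85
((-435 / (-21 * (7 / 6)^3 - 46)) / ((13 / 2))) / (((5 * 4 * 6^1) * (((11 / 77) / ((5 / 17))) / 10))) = 6300 / 43537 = 0.14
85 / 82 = 1.04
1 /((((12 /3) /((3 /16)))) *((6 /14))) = 7 /64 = 0.11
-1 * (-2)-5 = -3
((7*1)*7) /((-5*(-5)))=49 /25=1.96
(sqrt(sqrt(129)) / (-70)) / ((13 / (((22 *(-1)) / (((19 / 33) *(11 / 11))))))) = 0.14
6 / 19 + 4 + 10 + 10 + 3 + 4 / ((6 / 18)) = 747 / 19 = 39.32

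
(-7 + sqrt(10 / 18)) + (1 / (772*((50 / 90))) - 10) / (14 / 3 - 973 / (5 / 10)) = -22464101 / 3211520 + sqrt(5) / 3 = -6.25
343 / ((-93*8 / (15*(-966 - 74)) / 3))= 668850 / 31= 21575.81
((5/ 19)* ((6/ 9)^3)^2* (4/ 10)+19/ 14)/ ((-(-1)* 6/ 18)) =264961/ 64638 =4.10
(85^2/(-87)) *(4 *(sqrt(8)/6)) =-28900 *sqrt(2)/261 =-156.59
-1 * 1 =-1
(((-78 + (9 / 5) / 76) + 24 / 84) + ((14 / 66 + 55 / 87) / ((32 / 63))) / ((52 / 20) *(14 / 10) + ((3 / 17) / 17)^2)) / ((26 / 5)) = -498116072017163 / 33537107091488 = -14.85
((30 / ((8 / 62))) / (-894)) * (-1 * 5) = 775 / 596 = 1.30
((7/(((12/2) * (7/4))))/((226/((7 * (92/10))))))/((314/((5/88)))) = 161/4683624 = 0.00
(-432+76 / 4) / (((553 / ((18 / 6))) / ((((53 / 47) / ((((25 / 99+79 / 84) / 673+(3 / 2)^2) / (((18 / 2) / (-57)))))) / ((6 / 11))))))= 48127147299 / 148177200988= 0.32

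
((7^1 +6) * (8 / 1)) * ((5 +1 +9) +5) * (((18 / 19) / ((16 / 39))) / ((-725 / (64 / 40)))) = -146016 / 13775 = -10.60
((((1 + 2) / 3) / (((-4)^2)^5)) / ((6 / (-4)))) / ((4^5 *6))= -1 / 9663676416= -0.00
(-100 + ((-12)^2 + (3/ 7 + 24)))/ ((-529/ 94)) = -12.16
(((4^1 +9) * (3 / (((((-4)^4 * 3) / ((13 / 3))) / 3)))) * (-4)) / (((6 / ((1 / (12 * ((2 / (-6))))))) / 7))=1183 / 1536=0.77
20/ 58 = 10/ 29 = 0.34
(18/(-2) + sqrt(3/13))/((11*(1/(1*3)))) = -27/11 + 3*sqrt(39)/143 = -2.32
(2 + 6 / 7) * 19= 380 / 7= 54.29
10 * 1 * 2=20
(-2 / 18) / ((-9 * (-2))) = -1 / 162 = -0.01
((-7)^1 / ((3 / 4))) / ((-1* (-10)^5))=-7 / 75000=-0.00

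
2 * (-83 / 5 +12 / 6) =-146 / 5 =-29.20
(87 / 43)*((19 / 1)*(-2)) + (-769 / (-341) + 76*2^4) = 16735929 / 14663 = 1141.37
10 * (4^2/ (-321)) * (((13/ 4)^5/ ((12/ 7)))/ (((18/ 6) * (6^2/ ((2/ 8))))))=-12995255/ 53250048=-0.24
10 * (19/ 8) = 95/ 4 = 23.75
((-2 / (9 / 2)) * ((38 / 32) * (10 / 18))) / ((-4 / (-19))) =-1805 / 1296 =-1.39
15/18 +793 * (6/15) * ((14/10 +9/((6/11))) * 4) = 3406853/150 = 22712.35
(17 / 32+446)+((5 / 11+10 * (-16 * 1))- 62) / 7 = 1022269 / 2464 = 414.88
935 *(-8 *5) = -37400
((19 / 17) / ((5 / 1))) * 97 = 1843 / 85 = 21.68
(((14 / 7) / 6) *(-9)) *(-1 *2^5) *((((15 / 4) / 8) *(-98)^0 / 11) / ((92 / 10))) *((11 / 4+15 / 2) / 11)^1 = 9225 / 22264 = 0.41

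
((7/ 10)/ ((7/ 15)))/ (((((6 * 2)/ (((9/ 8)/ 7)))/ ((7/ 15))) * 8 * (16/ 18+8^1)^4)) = 19683/ 104857600000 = 0.00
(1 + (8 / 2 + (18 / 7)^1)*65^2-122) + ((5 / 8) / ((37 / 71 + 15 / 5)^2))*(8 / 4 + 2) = 4837610287 / 175000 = 27643.49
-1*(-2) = 2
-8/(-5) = 8/5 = 1.60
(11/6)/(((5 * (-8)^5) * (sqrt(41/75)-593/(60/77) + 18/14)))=539 * sqrt(123)/417040044593152 + 24569699/1668160178372608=0.00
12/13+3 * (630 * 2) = 49152/13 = 3780.92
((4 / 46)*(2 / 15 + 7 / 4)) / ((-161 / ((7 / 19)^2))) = -791 / 5729070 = -0.00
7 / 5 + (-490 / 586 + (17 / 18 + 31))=857243 / 26370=32.51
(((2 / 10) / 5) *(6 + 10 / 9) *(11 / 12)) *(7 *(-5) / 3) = -1232 / 405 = -3.04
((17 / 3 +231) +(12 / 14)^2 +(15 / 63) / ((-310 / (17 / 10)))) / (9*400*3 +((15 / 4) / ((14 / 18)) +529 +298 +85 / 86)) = 930375563 / 45589214265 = 0.02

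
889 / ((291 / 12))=3556 / 97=36.66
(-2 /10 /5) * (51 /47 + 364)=-14.60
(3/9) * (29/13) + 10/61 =2159/2379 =0.91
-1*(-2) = 2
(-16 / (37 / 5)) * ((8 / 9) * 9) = -640 / 37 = -17.30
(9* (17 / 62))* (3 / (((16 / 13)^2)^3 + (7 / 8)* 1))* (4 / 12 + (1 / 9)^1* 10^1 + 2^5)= 98795126612 / 1736055707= 56.91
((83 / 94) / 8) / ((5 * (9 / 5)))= 83 / 6768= 0.01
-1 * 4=-4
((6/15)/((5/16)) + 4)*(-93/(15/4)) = -16368/125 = -130.94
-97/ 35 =-2.77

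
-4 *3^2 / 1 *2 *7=-504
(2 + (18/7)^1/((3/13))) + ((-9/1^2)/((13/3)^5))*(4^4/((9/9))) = 30239852/2599051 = 11.63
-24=-24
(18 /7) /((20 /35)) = 9 /2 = 4.50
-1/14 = -0.07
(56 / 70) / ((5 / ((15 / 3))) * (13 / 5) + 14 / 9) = 36 / 187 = 0.19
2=2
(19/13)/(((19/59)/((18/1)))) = 1062/13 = 81.69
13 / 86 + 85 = 7323 / 86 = 85.15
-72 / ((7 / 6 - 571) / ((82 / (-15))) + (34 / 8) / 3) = -17712 / 25991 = -0.68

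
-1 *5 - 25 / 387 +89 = 32483 / 387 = 83.94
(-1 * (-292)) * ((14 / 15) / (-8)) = -511 / 15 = -34.07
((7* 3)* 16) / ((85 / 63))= 21168 / 85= 249.04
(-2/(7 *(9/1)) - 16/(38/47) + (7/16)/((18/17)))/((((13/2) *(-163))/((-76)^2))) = 1086515/10269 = 105.81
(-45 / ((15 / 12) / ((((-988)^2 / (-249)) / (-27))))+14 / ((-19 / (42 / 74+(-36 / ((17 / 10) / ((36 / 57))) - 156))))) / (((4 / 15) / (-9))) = 6491325469425 / 37693454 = 172213.60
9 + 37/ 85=802/ 85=9.44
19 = 19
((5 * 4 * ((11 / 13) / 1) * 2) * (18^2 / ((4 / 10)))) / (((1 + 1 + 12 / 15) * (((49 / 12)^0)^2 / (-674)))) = -600534000 / 91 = -6599274.73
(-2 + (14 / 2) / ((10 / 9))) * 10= 43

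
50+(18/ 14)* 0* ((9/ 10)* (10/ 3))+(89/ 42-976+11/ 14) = -19385/ 21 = -923.10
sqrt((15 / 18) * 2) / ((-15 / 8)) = -8 * sqrt(15) / 45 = -0.69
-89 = -89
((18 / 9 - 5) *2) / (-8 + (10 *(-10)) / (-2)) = -1 / 7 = -0.14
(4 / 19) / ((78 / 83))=166 / 741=0.22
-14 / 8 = -7 / 4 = -1.75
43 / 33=1.30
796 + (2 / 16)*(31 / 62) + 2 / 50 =318441 / 400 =796.10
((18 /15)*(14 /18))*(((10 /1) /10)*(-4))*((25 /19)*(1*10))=-2800 /57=-49.12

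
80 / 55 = 16 / 11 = 1.45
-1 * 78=-78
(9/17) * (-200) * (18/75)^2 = -2592/425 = -6.10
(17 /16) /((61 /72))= 153 /122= 1.25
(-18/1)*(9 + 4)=-234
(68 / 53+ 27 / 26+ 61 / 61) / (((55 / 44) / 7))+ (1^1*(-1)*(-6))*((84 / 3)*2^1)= 1221598 / 3445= 354.60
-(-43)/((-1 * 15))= -43/15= -2.87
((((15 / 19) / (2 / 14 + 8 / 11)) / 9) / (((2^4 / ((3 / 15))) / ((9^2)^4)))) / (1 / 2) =1104865839 / 10184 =108490.36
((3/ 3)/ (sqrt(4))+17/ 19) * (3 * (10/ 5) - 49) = -2279/ 38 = -59.97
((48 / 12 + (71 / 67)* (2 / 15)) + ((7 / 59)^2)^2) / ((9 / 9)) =4.14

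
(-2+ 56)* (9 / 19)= 486 / 19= 25.58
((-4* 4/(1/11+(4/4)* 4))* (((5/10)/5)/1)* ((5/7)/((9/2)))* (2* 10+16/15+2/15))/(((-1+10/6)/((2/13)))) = -18656/61425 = -0.30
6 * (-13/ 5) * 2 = -156/ 5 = -31.20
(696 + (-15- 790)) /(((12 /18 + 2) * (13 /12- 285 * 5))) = 981 /34174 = 0.03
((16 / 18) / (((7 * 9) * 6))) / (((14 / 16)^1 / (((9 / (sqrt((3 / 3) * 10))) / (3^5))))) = 16 * sqrt(10) / 1607445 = 0.00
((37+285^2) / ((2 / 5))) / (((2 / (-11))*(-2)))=2234705 / 4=558676.25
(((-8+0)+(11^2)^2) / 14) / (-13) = -14633 / 182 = -80.40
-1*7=-7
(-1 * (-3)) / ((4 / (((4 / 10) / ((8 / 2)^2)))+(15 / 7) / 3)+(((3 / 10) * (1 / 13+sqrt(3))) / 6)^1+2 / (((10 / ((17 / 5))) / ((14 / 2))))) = 20554866150 / 1133793306563 - 6210750 * sqrt(3) / 1133793306563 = 0.02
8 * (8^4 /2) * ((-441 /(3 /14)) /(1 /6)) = -202309632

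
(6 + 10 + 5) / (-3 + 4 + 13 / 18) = 378 / 31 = 12.19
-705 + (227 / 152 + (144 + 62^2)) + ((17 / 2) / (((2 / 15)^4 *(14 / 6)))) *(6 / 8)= 203082091 / 17024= 11929.16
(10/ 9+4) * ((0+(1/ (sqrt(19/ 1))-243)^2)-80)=51538952/ 171-2484 * sqrt(19)/ 19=300827.51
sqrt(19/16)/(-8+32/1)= sqrt(19)/96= 0.05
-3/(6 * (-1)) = 1/2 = 0.50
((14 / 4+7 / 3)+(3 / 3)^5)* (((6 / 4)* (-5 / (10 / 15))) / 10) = -123 / 16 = -7.69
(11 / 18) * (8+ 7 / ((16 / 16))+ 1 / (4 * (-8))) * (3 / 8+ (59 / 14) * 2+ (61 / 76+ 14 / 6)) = 200806859 / 1838592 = 109.22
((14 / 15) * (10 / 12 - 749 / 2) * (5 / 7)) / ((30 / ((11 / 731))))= -0.12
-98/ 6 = -49/ 3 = -16.33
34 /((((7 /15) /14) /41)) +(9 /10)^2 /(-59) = 246737919 /5900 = 41819.99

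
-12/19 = -0.63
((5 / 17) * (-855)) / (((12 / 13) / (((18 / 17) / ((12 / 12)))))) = -166725 / 578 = -288.45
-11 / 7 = -1.57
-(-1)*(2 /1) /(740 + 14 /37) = 0.00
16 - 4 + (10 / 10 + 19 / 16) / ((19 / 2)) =1859 / 152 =12.23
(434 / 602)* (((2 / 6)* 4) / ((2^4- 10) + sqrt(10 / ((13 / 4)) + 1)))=3224 / 17845- 124* sqrt(689) / 53535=0.12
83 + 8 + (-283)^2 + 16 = 80196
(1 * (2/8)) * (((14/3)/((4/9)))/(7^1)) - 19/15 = -107/120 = -0.89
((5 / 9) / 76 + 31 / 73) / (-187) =-21569 / 9337284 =-0.00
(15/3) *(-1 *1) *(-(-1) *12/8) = -7.50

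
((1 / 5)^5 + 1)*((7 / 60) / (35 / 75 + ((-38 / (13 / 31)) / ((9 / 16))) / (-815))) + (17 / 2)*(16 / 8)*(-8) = -53775398063 / 395918750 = -135.82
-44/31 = -1.42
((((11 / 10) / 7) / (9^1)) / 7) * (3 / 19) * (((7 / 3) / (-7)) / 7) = -11 / 586530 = -0.00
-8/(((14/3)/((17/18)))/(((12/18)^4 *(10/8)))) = -680/1701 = -0.40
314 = 314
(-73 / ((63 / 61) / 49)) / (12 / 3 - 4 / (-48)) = -17812 / 21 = -848.19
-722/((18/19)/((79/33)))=-541861/297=-1824.45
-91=-91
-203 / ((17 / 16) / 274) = -889952 / 17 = -52350.12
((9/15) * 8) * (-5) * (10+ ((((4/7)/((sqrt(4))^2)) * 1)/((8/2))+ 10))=-3366/7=-480.86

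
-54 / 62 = -27 / 31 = -0.87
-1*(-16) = 16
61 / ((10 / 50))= 305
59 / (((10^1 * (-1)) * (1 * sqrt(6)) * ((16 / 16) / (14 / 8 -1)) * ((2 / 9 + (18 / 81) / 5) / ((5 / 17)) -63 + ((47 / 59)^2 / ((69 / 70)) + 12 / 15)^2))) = 17018772937695 * sqrt(6) / 1384781649825008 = 0.03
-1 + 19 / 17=2 / 17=0.12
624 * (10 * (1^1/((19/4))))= 24960/19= 1313.68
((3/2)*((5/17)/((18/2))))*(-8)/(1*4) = -5/51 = -0.10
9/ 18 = 1/ 2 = 0.50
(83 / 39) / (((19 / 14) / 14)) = 16268 / 741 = 21.95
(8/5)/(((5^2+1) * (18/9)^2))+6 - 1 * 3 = 196/65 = 3.02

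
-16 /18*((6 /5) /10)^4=-72 /390625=-0.00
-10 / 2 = -5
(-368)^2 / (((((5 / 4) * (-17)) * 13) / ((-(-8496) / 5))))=-4602249216 / 5525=-832986.28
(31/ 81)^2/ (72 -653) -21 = -80051722/ 3811941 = -21.00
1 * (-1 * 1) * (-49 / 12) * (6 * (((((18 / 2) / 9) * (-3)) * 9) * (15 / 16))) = -19845 / 32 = -620.16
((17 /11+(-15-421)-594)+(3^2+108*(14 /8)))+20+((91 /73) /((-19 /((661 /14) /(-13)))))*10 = -12328750 /15257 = -808.07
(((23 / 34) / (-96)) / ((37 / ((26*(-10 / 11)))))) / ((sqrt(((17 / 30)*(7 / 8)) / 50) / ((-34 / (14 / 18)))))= -22425*sqrt(3570) / 678062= -1.98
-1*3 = -3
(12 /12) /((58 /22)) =11 /29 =0.38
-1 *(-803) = 803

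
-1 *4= -4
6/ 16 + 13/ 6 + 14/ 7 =109/ 24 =4.54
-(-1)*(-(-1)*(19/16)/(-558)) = -19/8928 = -0.00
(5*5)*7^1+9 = 184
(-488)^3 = -116214272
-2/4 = -1/2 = -0.50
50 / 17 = 2.94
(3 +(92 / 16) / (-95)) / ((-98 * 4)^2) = 1117 / 58392320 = 0.00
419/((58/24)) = 5028/29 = 173.38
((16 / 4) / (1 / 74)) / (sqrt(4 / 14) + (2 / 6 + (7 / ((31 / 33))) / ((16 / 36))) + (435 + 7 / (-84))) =3600203600 / 5497796687-1137824 * sqrt(14) / 5497796687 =0.65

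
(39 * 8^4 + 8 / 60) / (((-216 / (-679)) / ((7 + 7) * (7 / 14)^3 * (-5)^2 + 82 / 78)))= 22497350.93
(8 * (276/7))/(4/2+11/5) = 3680/49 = 75.10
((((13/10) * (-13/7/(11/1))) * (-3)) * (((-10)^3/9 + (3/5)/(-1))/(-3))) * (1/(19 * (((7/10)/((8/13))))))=47528/41895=1.13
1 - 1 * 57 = -56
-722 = -722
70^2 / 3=4900 / 3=1633.33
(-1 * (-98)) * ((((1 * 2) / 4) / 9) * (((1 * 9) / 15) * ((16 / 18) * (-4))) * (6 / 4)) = -784 / 45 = -17.42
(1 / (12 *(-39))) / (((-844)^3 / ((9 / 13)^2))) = 9 / 5283447400192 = 0.00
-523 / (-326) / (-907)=-523 / 295682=-0.00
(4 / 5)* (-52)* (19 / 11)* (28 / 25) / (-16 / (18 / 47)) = 124488 / 64625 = 1.93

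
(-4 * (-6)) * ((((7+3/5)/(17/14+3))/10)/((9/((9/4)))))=1596/1475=1.08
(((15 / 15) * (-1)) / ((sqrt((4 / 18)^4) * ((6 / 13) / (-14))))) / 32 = 19.20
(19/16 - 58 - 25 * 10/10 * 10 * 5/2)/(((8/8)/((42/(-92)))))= 229089/736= 311.26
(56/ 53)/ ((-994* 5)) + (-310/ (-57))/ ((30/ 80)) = 46660516/ 3217365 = 14.50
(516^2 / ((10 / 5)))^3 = 2359436115313152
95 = 95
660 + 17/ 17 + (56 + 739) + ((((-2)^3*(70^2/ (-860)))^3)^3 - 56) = 426878854211340372312711580200/ 502592611936843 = 849353619756318.66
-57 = -57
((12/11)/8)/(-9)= -1/66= -0.02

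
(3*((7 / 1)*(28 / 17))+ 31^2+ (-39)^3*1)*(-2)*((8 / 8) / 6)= 991498 / 51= 19441.14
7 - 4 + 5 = 8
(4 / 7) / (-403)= -4 / 2821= -0.00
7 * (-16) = -112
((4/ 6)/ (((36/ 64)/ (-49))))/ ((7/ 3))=-224/ 9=-24.89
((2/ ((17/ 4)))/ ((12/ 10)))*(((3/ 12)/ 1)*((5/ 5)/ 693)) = 5/ 35343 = 0.00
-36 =-36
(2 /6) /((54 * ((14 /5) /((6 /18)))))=5 /6804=0.00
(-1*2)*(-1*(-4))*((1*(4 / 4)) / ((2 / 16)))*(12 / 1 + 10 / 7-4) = -4224 / 7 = -603.43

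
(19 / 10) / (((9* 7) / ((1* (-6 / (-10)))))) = 19 / 1050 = 0.02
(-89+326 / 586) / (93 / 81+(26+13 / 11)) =-549747 / 176093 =-3.12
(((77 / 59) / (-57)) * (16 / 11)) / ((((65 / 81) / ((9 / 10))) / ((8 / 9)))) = -12096 / 364325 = -0.03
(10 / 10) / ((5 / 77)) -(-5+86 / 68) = 3253 / 170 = 19.14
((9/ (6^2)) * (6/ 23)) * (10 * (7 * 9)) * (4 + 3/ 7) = 4185/ 23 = 181.96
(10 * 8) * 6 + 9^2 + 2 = 563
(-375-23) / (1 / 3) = -1194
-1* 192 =-192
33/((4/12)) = 99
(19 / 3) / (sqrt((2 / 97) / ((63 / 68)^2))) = 399 * sqrt(194) / 136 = 40.86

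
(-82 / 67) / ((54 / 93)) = -2.11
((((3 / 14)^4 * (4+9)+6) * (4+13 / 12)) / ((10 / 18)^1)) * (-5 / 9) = -4708163 / 153664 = -30.64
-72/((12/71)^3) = -357911/24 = -14912.96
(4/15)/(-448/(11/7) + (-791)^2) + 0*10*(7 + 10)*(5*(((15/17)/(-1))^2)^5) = 44/103190325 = 0.00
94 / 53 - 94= -4888 / 53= -92.23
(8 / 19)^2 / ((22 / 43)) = 1376 / 3971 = 0.35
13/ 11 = 1.18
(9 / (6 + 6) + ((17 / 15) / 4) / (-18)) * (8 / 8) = 793 / 1080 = 0.73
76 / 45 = 1.69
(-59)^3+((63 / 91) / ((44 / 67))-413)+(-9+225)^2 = -91025189 / 572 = -159134.95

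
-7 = -7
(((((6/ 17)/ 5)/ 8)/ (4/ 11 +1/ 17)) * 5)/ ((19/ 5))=165/ 6004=0.03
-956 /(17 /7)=-393.65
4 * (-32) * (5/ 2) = -320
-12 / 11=-1.09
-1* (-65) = 65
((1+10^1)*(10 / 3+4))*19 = 4598 / 3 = 1532.67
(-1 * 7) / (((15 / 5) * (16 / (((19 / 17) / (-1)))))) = 0.16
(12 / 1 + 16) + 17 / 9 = 269 / 9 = 29.89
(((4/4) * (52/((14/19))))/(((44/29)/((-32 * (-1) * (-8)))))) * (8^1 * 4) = -29339648/77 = -381034.39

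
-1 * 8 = -8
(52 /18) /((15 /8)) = 208 /135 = 1.54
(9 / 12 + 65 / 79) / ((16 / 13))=6461 / 5056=1.28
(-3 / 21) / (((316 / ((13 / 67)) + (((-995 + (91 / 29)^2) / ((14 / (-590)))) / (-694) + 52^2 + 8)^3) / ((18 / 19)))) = -31662546438501884542 / 4364480076284203214412620861579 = -0.00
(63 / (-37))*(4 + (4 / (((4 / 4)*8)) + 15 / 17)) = -11529 / 1258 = -9.16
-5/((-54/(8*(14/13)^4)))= 768320/771147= 1.00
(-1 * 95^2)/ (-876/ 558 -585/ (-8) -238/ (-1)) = -6714600/ 230309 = -29.15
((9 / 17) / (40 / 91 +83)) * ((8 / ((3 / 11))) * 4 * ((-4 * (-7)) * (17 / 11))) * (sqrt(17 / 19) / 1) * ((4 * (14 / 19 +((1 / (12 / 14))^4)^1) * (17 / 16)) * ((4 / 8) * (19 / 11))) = 690489527 * sqrt(323) / 42847299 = 289.62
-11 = -11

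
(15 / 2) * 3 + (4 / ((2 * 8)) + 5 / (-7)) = 617 / 28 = 22.04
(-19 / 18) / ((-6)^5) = 19 / 139968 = 0.00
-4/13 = -0.31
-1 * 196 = -196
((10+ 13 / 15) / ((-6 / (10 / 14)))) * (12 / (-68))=0.23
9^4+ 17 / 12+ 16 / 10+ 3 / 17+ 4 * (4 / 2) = 6703637 / 1020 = 6572.19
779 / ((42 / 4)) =1558 / 21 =74.19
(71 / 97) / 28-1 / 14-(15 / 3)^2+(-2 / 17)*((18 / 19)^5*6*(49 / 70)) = -14532239794441 / 571632215140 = -25.42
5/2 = 2.50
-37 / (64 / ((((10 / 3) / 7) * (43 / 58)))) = -7955 / 38976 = -0.20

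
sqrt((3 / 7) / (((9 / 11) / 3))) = sqrt(77) / 7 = 1.25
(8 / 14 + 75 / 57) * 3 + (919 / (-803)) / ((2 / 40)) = -1839881 / 106799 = -17.23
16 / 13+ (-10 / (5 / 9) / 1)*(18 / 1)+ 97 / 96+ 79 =-242.76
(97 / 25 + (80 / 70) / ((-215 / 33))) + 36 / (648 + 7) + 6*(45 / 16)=162728161 / 7886200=20.63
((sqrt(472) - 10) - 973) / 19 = -983 / 19 + 2* sqrt(118) / 19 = -50.59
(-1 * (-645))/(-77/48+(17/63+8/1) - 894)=-650160/894433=-0.73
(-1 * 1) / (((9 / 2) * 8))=-1 / 36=-0.03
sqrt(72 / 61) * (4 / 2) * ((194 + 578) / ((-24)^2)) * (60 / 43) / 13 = 965 * sqrt(122) / 34099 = 0.31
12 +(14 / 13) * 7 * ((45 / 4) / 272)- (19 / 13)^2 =935513 / 91936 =10.18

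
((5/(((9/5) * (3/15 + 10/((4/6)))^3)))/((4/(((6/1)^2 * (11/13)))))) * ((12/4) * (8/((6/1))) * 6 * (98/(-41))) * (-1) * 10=25265625/7311694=3.46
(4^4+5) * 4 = 1044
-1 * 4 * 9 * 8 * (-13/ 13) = 288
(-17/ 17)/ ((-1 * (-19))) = -1/ 19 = -0.05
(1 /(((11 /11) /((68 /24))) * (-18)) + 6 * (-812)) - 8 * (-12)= -515825 /108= -4776.16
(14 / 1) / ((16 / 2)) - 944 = -3769 / 4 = -942.25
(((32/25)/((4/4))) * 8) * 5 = 51.20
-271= -271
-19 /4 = -4.75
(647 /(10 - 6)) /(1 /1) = 647 /4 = 161.75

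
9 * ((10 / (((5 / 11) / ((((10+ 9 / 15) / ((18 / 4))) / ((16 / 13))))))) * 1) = 7579 / 20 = 378.95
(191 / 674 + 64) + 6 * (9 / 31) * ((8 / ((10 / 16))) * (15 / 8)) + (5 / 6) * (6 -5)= 3351079 / 31341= 106.92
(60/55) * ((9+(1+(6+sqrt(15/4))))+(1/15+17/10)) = 6 * sqrt(15)/11+1066/55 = 21.49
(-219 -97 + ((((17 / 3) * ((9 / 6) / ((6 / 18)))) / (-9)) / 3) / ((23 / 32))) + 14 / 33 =-721558 / 2277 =-316.89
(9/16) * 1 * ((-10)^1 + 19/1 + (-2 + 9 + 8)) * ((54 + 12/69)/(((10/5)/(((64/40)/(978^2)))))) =1869/3055435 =0.00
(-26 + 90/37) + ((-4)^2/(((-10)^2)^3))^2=-3406249999963/144531250000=-23.57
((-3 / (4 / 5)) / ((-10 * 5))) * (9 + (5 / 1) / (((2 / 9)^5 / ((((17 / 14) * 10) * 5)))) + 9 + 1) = 376450143 / 8960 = 42014.52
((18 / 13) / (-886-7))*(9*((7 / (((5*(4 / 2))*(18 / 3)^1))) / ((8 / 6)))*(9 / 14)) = -729 / 928720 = -0.00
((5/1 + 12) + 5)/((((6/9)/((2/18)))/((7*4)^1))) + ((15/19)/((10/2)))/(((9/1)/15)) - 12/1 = 5183/57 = 90.93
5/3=1.67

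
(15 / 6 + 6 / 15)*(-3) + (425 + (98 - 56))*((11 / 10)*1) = 505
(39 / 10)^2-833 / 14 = -4429 / 100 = -44.29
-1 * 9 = -9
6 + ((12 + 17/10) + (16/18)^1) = 1853/90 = 20.59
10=10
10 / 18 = 5 / 9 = 0.56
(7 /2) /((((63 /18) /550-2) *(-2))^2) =1058750 /4809249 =0.22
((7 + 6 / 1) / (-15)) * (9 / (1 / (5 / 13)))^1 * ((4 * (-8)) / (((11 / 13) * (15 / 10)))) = 832 / 11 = 75.64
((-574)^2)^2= 108554434576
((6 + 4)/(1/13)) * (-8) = -1040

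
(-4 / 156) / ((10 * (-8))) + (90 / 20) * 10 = 45.00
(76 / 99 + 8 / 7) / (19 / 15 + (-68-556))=-6620 / 2157771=-0.00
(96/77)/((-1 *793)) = -96/61061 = -0.00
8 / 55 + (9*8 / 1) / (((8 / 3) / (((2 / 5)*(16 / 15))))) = 3208 / 275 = 11.67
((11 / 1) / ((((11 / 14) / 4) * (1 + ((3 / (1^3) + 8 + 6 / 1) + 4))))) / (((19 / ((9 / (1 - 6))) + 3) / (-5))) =315 / 187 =1.68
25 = 25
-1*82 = -82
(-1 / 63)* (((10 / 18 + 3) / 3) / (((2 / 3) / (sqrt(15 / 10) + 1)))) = -8* sqrt(6) / 567 - 16 / 567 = -0.06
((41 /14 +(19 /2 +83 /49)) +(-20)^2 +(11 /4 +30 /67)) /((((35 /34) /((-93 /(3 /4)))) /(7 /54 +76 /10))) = -6027446382401 /15512175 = -388562.30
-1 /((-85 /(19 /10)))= 19 /850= 0.02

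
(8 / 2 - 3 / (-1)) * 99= 693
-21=-21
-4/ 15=-0.27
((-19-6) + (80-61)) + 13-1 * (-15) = 22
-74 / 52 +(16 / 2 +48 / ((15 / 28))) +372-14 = 59043 / 130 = 454.18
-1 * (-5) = 5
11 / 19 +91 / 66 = 2455 / 1254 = 1.96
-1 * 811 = -811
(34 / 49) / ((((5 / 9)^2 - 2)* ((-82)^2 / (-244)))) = 167994 / 11284553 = 0.01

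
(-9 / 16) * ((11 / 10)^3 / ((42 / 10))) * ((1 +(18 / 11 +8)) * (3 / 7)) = -127413 / 156800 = -0.81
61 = 61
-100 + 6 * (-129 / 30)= -629 / 5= -125.80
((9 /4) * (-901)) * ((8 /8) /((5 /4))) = -8109 /5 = -1621.80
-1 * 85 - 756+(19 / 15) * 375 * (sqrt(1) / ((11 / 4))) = -7351 / 11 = -668.27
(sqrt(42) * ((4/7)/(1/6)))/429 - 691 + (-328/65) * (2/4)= -45079/65 + 8 * sqrt(42)/1001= -693.47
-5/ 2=-2.50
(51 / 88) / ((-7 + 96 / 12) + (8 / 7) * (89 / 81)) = 28917 / 112552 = 0.26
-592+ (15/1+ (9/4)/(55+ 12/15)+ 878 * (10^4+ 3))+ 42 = 1088980281/124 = 8782099.04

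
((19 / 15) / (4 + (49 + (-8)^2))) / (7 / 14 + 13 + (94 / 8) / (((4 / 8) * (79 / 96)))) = 3002 / 11661975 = 0.00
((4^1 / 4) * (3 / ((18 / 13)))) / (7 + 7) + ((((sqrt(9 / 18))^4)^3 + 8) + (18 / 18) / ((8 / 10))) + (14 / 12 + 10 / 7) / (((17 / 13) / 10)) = 668677 / 22848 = 29.27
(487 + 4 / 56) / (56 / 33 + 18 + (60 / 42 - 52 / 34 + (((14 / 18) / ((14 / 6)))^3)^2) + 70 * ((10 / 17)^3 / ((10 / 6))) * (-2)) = 194.83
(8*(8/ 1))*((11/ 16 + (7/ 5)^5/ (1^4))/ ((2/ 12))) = 7278888/ 3125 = 2329.24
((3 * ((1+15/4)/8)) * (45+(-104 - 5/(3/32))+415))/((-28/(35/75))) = -4313/480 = -8.99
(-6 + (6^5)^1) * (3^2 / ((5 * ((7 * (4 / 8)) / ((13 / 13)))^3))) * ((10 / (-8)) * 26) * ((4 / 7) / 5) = -415584 / 343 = -1211.62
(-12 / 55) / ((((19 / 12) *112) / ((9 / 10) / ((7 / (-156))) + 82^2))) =-2111742 / 256025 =-8.25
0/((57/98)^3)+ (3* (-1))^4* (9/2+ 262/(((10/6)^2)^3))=42332301/31250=1354.63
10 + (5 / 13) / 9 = 1175 / 117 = 10.04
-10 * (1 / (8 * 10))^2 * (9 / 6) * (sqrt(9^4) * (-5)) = 243 / 256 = 0.95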